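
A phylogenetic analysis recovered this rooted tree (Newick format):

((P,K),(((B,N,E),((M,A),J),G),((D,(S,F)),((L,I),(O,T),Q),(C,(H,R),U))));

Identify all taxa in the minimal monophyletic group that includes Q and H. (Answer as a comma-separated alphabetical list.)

C, D, F, H, I, L, O, Q, R, S, T, U

Tracing Q: it sits inside ((L,I),(O,T),Q).
Tracing H: it sits inside (H,R).
The smallest clade enclosing both is ((D,(S,F)),((L,I),(O,T),Q),(C,(H,R),U)); the answer is its 12 terminal taxa in alphabetical order.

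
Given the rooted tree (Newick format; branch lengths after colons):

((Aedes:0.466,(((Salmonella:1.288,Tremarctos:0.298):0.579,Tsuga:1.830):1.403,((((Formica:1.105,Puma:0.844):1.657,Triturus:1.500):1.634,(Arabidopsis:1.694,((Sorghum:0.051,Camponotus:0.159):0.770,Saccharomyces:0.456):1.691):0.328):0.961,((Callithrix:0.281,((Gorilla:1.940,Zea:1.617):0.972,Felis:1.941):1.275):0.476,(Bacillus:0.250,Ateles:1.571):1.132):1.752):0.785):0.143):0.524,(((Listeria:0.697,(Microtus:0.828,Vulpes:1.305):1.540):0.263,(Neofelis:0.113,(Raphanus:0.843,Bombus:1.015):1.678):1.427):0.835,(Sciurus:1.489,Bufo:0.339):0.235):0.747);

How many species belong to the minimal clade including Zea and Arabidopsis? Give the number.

13

The MRCA of Zea and Arabidopsis is the node subtending ((((Formica,Puma),Triturus),(Arabidopsis,((Sorghum,Camponotus),Saccharomyces))),((Callithrix,((Gorilla,Zea),Felis)),(Bacillus,Ateles))).
That clade contains 13 terminal taxa: Arabidopsis, Ateles, Bacillus, Callithrix, Camponotus, Felis, Formica, Gorilla, Puma, Saccharomyces, Sorghum, Triturus, Zea.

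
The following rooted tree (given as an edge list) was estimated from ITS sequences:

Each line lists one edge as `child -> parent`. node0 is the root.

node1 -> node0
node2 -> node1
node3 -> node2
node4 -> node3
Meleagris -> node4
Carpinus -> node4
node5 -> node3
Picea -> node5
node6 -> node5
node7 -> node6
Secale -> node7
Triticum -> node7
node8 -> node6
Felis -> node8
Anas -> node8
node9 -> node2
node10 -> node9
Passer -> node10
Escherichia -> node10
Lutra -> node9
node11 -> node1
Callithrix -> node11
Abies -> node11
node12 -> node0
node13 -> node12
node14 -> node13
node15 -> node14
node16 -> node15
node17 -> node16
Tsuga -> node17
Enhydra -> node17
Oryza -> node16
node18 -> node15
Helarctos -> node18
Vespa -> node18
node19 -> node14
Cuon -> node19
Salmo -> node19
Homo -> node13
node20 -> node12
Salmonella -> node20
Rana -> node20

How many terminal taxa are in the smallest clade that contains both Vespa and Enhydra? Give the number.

The MRCA of Vespa and Enhydra is the node subtending (((Tsuga,Enhydra),Oryza),(Helarctos,Vespa)).
That clade contains 5 terminal taxa: Enhydra, Helarctos, Oryza, Tsuga, Vespa.

5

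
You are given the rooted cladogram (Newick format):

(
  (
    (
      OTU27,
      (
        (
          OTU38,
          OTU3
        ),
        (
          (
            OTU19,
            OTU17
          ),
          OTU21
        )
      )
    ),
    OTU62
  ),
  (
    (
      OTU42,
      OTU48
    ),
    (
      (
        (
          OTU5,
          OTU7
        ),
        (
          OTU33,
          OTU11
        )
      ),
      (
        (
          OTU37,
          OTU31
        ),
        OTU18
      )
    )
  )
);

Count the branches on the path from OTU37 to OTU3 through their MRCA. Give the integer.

The MRCA of OTU37 and OTU3 is the root of the tree.
From OTU37 up to that node: 5 branches. From OTU3 up to the same node: 5 branches. Total: 5 + 5 = 10.

10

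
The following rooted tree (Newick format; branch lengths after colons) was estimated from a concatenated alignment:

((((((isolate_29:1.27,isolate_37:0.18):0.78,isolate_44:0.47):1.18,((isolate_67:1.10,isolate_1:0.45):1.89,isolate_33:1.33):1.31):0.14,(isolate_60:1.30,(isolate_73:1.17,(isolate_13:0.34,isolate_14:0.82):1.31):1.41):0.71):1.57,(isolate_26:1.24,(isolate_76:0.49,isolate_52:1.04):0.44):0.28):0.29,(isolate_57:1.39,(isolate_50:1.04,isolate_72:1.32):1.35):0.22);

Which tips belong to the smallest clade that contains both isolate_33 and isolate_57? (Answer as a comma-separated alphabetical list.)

isolate_1, isolate_13, isolate_14, isolate_26, isolate_29, isolate_33, isolate_37, isolate_44, isolate_50, isolate_52, isolate_57, isolate_60, isolate_67, isolate_72, isolate_73, isolate_76

Tracing isolate_33: it sits inside ((isolate_67,isolate_1),isolate_33).
Tracing isolate_57: it sits inside (isolate_57,(isolate_50,isolate_72)).
The smallest clade enclosing both is the whole tree (their MRCA is the root), so the answer is all 16 tips in alphabetical order.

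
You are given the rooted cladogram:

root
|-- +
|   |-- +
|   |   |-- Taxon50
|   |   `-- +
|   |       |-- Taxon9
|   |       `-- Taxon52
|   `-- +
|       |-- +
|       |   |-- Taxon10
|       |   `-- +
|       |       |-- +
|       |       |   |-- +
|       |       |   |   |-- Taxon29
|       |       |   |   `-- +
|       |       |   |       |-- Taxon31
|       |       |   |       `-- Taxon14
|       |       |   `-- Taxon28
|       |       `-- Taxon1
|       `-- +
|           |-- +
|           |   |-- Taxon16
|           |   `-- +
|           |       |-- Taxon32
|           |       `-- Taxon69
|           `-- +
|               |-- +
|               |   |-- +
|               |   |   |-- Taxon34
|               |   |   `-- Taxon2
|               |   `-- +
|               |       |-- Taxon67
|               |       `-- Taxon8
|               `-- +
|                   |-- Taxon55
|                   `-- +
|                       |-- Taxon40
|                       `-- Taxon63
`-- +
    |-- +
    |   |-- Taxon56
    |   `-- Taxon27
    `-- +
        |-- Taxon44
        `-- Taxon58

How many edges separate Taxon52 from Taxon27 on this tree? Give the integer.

The MRCA of Taxon52 and Taxon27 is the root of the tree.
From Taxon52 up to that node: 4 branches. From Taxon27 up to the same node: 3 branches. Total: 4 + 3 = 7.

7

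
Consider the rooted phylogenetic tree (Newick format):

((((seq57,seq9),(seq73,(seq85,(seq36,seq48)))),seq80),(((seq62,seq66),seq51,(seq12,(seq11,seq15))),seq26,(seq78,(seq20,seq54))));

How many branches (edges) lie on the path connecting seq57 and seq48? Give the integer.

The MRCA of seq57 and seq48 is the node subtending ((seq57,seq9),(seq73,(seq85,(seq36,seq48)))).
From seq57 up to that node: 2 branches. From seq48 up to the same node: 4 branches. Total: 2 + 4 = 6.

6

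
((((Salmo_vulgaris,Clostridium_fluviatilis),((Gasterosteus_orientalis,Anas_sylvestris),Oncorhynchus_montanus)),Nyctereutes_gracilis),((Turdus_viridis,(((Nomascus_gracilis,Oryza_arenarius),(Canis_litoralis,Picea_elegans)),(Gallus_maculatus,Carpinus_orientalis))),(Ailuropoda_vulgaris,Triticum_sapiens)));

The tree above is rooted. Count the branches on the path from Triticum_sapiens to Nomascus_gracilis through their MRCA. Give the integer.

7

The MRCA of Triticum_sapiens and Nomascus_gracilis is the node subtending ((Turdus_viridis,(((Nomascus_gracilis,Oryza_arenarius),(Canis_litoralis,Picea_elegans)),(Gallus_maculatus,Carpinus_orientalis))),(Ailuropoda_vulgaris,Triticum_sapiens)).
From Triticum_sapiens up to that node: 2 branches. From Nomascus_gracilis up to the same node: 5 branches. Total: 2 + 5 = 7.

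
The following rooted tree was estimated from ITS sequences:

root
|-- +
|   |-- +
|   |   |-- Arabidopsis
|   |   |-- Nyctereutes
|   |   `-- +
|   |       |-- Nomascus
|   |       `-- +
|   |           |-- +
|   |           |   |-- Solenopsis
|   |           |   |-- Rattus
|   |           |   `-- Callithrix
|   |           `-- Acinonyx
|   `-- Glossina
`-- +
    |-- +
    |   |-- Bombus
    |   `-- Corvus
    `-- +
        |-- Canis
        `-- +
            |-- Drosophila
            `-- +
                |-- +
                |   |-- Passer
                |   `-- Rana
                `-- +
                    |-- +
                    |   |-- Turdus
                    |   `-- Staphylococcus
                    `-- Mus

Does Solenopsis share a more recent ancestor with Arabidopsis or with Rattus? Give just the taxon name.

The MRCA of Solenopsis and Rattus subtends (Solenopsis,Rattus,Callithrix) (3 taxa).
The MRCA of Solenopsis and Arabidopsis subtends (Arabidopsis,Nyctereutes,(Nomascus,((Solenopsis,Rattus,Callithrix),Acinonyx))) (7 taxa).
The first is nested inside the second, so Solenopsis shares a more recent common ancestor with Rattus.

Rattus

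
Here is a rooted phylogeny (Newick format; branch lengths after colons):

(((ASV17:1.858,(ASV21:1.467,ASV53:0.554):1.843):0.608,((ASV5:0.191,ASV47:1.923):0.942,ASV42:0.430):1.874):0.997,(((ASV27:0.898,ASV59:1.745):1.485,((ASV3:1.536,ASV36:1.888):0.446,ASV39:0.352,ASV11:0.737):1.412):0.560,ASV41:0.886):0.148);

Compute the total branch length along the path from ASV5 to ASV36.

8.458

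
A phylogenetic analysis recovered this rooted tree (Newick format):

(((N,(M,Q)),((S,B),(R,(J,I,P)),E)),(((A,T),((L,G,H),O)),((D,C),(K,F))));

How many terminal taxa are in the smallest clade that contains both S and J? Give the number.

7

The MRCA of S and J is the node subtending ((S,B),(R,(J,I,P)),E).
That clade contains 7 terminal taxa: B, E, I, J, P, R, S.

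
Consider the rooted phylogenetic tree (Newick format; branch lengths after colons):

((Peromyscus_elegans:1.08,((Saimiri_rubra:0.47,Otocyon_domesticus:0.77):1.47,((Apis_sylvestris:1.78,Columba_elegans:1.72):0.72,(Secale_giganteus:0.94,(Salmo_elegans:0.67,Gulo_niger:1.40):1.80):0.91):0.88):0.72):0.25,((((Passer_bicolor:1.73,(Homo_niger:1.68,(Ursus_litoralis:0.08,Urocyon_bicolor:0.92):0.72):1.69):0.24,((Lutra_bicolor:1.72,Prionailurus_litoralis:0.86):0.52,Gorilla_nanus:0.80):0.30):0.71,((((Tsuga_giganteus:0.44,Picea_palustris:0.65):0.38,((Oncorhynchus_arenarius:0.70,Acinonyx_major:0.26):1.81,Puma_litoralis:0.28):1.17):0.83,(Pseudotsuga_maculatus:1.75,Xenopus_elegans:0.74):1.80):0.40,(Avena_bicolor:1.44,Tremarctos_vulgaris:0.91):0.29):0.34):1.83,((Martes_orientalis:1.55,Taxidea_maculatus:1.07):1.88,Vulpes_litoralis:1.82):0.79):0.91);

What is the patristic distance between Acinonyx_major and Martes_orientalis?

10.86

The path runs Acinonyx_major → … → MRCA → … → Martes_orientalis; the MRCA is the node subtending ((((Passer_bicolor,(Homo_niger,(Ursus_litoralis,Urocyon_bicolor))),((Lutra_bicolor,Prionailurus_litoralis),Gorilla_nanus)),((((Tsuga_giganteus,Picea_palustris),((Oncorhynchus_arenarius,Acinonyx_major),Puma_litoralis)),(Pseudotsuga_maculatus,Xenopus_elegans)),(Avena_bicolor,Tremarctos_vulgaris))),((Martes_orientalis,Taxidea_maculatus),Vulpes_litoralis)).
Branch lengths along that path: 0.26 + 1.81 + 1.17 + 0.83 + 0.40 + 0.34 + 1.83 + 0.79 + 1.88 + 1.55 = 10.86.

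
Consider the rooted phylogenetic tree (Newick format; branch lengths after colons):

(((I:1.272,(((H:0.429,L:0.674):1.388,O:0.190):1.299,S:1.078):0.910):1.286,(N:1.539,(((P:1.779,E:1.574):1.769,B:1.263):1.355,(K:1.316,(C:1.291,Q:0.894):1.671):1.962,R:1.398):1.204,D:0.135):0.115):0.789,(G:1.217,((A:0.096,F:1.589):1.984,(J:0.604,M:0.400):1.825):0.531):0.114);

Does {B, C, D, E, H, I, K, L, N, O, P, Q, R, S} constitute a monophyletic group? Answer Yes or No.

The most recent common ancestor of these taxa subtends ((I,(((H,L),O),S)),(N,(((P,E),B),(K,(C,Q)),R),D)).
That clade has exactly 14 tips — every listed taxon and nothing else — so the group is monophyletic.

Yes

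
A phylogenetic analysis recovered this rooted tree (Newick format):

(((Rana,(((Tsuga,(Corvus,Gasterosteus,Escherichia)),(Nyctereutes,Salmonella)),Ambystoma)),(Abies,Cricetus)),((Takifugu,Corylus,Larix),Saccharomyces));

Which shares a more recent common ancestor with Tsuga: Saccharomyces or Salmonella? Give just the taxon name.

The MRCA of Tsuga and Salmonella subtends ((Tsuga,(Corvus,Gasterosteus,Escherichia)),(Nyctereutes,Salmonella)) (6 taxa).
The MRCA of Tsuga and Saccharomyces is the root, subtending the entire tree (14 taxa).
The first is nested inside the second, so Tsuga shares a more recent common ancestor with Salmonella.

Salmonella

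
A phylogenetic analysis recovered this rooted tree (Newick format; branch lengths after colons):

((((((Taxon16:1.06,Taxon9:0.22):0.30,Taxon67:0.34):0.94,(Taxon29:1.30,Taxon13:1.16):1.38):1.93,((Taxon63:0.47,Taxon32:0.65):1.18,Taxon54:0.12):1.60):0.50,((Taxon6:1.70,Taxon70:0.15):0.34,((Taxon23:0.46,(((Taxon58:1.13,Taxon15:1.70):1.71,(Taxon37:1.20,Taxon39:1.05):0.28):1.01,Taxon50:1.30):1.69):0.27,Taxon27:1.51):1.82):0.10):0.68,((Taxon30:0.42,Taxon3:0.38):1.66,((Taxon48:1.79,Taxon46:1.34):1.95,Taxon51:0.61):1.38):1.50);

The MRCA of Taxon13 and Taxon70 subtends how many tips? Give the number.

The MRCA of Taxon13 and Taxon70 is the node subtending (((((Taxon16,Taxon9),Taxon67),(Taxon29,Taxon13)),((Taxon63,Taxon32),Taxon54)),((Taxon6,Taxon70),((Taxon23,(((Taxon58,Taxon15),(Taxon37,Taxon39)),Taxon50)),Taxon27))).
That clade contains 17 terminal taxa: Taxon13, Taxon15, Taxon16, Taxon23, Taxon27, Taxon29, Taxon32, Taxon37, Taxon39, Taxon50, Taxon54, Taxon58, Taxon6, Taxon63, Taxon67, Taxon70, Taxon9.

17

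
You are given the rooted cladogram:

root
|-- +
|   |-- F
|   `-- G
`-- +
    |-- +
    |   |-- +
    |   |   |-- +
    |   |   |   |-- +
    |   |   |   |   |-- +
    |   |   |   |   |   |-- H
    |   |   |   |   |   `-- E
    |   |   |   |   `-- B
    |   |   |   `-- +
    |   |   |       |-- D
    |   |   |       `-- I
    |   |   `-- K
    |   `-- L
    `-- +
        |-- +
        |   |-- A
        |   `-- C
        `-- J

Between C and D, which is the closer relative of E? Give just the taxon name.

D

The MRCA of E and D subtends (((H,E),B),(D,I)) (5 taxa).
The MRCA of E and C subtends ((((((H,E),B),(D,I)),K),L),((A,C),J)) (10 taxa).
The first is nested inside the second, so E shares a more recent common ancestor with D.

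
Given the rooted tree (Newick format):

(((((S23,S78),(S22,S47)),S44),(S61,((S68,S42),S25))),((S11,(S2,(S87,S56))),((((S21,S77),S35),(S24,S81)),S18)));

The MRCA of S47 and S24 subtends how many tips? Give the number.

The MRCA of S47 and S24 is the root, so the clade is the entire tree.
That clade contains 19 terminal taxa: S11, S18, S2, S21, S22, S23, S24, S25, S35, S42, S44, S47, S56, S61, S68, S77, S78, S81, S87.

19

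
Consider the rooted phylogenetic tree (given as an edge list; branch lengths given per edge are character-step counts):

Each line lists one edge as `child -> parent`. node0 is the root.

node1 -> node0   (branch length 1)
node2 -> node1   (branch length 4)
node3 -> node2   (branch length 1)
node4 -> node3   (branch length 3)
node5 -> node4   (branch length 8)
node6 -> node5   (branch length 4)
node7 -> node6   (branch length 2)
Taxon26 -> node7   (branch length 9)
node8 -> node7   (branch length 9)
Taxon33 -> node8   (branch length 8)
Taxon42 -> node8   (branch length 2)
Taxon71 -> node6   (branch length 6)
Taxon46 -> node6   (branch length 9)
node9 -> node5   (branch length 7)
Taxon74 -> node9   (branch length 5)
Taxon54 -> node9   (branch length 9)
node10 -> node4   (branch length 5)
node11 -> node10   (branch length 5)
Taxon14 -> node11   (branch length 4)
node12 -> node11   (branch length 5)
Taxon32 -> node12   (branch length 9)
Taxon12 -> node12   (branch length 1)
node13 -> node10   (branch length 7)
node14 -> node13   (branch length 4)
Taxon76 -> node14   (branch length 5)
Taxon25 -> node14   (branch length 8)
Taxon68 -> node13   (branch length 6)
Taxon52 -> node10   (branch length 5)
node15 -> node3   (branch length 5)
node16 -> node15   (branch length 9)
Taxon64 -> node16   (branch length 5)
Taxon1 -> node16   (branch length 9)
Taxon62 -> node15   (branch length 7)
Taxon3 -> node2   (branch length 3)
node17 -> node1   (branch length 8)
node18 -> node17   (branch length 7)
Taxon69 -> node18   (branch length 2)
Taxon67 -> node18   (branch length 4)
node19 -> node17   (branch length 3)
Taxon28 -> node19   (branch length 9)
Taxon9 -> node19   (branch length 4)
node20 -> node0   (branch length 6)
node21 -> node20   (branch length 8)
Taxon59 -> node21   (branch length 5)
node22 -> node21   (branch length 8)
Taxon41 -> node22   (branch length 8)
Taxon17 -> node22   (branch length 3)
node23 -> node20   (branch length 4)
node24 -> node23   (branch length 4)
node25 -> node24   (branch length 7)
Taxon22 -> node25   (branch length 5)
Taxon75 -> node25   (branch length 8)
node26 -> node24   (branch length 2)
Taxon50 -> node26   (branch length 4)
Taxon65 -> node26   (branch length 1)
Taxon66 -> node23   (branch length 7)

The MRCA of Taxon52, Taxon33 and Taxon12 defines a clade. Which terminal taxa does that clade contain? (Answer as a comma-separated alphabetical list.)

Taxon12, Taxon14, Taxon25, Taxon26, Taxon32, Taxon33, Taxon42, Taxon46, Taxon52, Taxon54, Taxon68, Taxon71, Taxon74, Taxon76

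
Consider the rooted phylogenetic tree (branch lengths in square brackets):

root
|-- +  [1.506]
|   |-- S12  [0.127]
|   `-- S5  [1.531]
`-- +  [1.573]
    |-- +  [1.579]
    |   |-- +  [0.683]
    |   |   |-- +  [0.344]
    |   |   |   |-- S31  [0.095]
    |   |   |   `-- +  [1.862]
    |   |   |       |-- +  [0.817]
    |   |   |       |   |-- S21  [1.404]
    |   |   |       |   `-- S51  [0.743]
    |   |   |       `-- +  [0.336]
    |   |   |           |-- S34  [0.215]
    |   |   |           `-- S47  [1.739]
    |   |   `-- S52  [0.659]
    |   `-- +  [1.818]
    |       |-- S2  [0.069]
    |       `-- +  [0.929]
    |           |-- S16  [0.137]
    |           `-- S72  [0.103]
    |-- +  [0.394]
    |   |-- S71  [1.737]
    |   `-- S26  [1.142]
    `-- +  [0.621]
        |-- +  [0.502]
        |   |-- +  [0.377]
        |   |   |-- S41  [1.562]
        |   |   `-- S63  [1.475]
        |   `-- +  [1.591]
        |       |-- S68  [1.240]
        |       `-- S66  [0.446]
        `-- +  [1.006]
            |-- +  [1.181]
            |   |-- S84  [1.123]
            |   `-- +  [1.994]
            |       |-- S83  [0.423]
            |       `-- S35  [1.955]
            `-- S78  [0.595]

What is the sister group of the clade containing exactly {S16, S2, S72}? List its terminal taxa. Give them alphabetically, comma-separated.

The clade containing exactly {S16, S2, S72} attaches to the tree at the node subtending (((S31,((S21,S51),(S34,S47))),S52),(S2,(S16,S72))).
The other lineage descending from that same node — the sister group — is ((S31,((S21,S51),(S34,S47))),S52); its 6 tips in alphabetical order are the answer.

S21, S31, S34, S47, S51, S52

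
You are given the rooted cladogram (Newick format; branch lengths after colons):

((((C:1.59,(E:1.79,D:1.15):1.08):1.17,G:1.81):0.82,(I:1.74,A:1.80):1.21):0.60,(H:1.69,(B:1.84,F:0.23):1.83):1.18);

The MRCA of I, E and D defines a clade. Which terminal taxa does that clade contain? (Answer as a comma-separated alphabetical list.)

Tracing I: it sits inside (I,A).
Tracing E: it sits inside (E,D).
Tracing D: it sits inside (E,D).
The smallest clade enclosing all 3 is (((C,(E,D)),G),(I,A)); the answer is its 6 terminal taxa in alphabetical order.

A, C, D, E, G, I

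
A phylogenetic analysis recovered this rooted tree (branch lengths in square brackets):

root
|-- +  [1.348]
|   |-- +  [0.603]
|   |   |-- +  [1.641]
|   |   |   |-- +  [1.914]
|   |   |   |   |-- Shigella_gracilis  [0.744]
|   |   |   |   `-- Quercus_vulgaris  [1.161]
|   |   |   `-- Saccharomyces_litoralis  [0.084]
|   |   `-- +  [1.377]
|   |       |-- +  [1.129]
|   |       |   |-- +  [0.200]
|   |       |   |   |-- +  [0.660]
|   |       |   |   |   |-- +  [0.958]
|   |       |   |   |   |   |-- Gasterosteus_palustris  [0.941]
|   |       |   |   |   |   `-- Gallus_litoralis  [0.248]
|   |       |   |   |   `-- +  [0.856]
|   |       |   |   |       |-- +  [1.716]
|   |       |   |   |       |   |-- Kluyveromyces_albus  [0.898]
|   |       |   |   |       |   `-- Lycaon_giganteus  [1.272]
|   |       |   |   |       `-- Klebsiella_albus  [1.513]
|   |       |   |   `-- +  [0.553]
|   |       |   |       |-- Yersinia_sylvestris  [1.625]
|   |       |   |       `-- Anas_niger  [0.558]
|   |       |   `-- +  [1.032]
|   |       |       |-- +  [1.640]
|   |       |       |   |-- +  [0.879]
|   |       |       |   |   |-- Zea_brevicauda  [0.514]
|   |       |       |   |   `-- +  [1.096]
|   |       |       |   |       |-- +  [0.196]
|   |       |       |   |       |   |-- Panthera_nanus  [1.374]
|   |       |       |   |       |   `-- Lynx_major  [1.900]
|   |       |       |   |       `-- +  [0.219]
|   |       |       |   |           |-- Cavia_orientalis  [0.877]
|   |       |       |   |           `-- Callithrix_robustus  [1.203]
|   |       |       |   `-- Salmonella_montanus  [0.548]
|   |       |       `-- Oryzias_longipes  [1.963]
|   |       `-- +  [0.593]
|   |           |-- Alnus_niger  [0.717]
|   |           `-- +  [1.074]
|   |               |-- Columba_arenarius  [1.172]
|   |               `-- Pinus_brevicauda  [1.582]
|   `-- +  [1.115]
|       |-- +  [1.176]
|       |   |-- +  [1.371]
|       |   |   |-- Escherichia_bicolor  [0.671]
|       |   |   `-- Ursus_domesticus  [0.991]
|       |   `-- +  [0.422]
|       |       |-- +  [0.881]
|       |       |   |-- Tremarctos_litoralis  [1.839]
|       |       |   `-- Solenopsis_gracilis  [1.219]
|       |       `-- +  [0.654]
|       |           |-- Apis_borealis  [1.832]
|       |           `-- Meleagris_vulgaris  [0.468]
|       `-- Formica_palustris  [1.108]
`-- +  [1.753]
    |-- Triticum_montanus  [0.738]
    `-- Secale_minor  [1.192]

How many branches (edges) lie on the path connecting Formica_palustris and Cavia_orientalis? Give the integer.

The MRCA of Formica_palustris and Cavia_orientalis is the node subtending ((((Shigella_gracilis,Quercus_vulgaris),Saccharomyces_litoralis),(((((Gasterosteus_palustris,Gallus_litoralis),((Kluyveromyces_albus,Lycaon_giganteus),Klebsiella_albus)),(Yersinia_sylvestris,Anas_niger)),(((Zea_brevicauda,((Panthera_nanus,Lynx_major),(Cavia_orientalis,Callithrix_robustus))),Salmonella_montanus),Oryzias_longipes)),(Alnus_niger,(Columba_arenarius,Pinus_brevicauda)))),(((Escherichia_bicolor,Ursus_domesticus),((Tremarctos_litoralis,Solenopsis_gracilis),(Apis_borealis,Meleagris_vulgaris))),Formica_palustris)).
From Formica_palustris up to that node: 2 branches. From Cavia_orientalis up to the same node: 9 branches. Total: 2 + 9 = 11.

11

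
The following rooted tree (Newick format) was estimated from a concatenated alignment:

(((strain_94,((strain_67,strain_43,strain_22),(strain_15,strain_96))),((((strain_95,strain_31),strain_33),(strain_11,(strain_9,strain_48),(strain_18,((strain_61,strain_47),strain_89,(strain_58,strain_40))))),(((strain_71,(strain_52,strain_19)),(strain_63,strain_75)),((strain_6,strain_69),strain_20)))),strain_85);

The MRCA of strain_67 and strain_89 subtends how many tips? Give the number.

The MRCA of strain_67 and strain_89 is the node subtending ((strain_94,((strain_67,strain_43,strain_22),(strain_15,strain_96))),((((strain_95,strain_31),strain_33),(strain_11,(strain_9,strain_48),(strain_18,((strain_61,strain_47),strain_89,(strain_58,strain_40))))),(((strain_71,(strain_52,strain_19)),(strain_63,strain_75)),((strain_6,strain_69),strain_20)))).
That clade contains 26 terminal taxa: strain_11, strain_15, strain_18, strain_19, strain_20, strain_22, strain_31, strain_33, strain_40, strain_43, strain_47, strain_48, strain_52, strain_58, strain_6, strain_61, strain_63, strain_67, strain_69, strain_71, strain_75, strain_89, strain_9, strain_94, strain_95, strain_96.

26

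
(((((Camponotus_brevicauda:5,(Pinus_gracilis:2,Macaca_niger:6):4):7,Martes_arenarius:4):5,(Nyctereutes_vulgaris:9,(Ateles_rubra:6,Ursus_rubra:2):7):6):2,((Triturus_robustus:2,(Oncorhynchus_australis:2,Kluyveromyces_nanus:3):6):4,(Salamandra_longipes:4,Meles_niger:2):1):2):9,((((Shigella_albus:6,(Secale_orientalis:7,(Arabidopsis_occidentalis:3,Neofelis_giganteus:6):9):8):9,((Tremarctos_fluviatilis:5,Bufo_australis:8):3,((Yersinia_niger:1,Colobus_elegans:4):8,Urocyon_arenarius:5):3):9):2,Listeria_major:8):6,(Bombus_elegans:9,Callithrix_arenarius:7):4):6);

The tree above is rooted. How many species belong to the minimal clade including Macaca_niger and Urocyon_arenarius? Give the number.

24

The MRCA of Macaca_niger and Urocyon_arenarius is the root, so the clade is the entire tree.
That clade contains 24 terminal taxa: Arabidopsis_occidentalis, Ateles_rubra, Bombus_elegans, Bufo_australis, Callithrix_arenarius, Camponotus_brevicauda, Colobus_elegans, Kluyveromyces_nanus, Listeria_major, Macaca_niger, Martes_arenarius, Meles_niger, Neofelis_giganteus, Nyctereutes_vulgaris, Oncorhynchus_australis, Pinus_gracilis, Salamandra_longipes, Secale_orientalis, Shigella_albus, Tremarctos_fluviatilis, Triturus_robustus, Urocyon_arenarius, Ursus_rubra, Yersinia_niger.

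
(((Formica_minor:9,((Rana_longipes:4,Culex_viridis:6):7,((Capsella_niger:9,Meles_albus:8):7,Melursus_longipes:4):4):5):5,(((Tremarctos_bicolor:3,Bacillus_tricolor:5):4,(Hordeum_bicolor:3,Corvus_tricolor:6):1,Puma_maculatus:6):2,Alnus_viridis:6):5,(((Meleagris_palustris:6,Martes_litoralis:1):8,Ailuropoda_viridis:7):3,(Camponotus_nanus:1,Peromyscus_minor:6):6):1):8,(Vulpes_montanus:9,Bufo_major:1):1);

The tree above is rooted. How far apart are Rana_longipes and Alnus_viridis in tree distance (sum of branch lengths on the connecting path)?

The path runs Rana_longipes → … → MRCA → … → Alnus_viridis; the MRCA is the node subtending ((Formica_minor,((Rana_longipes,Culex_viridis),((Capsella_niger,Meles_albus),Melursus_longipes))),(((Tremarctos_bicolor,Bacillus_tricolor),(Hordeum_bicolor,Corvus_tricolor),Puma_maculatus),Alnus_viridis),(((Meleagris_palustris,Martes_litoralis),Ailuropoda_viridis),(Camponotus_nanus,Peromyscus_minor))).
Branch lengths along that path: 4 + 7 + 5 + 5 + 5 + 6 = 32.

32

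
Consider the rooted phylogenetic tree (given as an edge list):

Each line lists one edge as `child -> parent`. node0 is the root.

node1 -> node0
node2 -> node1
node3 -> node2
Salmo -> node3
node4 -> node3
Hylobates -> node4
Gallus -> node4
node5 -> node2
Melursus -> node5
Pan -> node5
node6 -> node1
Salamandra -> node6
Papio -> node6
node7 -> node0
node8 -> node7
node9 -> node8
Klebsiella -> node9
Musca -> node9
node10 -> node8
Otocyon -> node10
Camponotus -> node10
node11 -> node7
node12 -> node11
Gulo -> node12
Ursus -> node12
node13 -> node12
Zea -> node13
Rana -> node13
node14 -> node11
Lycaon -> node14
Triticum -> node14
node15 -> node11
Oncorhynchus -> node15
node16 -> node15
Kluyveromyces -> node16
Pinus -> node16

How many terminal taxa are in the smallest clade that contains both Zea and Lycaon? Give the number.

The MRCA of Zea and Lycaon is the node subtending ((Gulo,Ursus,(Zea,Rana)),(Lycaon,Triticum),(Oncorhynchus,(Kluyveromyces,Pinus))).
That clade contains 9 terminal taxa: Gulo, Kluyveromyces, Lycaon, Oncorhynchus, Pinus, Rana, Triticum, Ursus, Zea.

9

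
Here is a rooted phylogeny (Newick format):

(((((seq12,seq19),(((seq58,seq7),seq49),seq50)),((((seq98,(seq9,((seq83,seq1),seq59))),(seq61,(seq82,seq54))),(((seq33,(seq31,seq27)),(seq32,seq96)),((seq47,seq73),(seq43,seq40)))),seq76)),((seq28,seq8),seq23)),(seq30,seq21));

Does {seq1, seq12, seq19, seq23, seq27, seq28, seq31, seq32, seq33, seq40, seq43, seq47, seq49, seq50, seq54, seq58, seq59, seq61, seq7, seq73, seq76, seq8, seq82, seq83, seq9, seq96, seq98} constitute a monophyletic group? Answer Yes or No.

Yes

The most recent common ancestor of these taxa subtends ((((seq12,seq19),(((seq58,seq7),seq49),seq50)),((((seq98,(seq9,((seq83,seq1),seq59))),(seq61,(seq82,seq54))),(((seq33,(seq31,seq27)),(seq32,seq96)),((seq47,seq73),(seq43,seq40)))),seq76)),((seq28,seq8),seq23)).
That clade has exactly 27 tips — every listed taxon and nothing else — so the group is monophyletic.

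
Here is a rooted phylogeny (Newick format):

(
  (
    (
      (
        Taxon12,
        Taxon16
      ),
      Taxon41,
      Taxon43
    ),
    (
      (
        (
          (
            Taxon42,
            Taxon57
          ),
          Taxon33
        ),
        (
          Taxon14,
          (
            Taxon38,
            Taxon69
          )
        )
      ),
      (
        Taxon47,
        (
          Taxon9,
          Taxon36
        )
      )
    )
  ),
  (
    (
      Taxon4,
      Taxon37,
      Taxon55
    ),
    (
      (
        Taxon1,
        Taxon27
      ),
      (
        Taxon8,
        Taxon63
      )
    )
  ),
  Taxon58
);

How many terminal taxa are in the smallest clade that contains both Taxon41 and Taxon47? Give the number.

13

The MRCA of Taxon41 and Taxon47 is the node subtending (((Taxon12,Taxon16),Taxon41,Taxon43),((((Taxon42,Taxon57),Taxon33),(Taxon14,(Taxon38,Taxon69))),(Taxon47,(Taxon9,Taxon36)))).
That clade contains 13 terminal taxa: Taxon12, Taxon14, Taxon16, Taxon33, Taxon36, Taxon38, Taxon41, Taxon42, Taxon43, Taxon47, Taxon57, Taxon69, Taxon9.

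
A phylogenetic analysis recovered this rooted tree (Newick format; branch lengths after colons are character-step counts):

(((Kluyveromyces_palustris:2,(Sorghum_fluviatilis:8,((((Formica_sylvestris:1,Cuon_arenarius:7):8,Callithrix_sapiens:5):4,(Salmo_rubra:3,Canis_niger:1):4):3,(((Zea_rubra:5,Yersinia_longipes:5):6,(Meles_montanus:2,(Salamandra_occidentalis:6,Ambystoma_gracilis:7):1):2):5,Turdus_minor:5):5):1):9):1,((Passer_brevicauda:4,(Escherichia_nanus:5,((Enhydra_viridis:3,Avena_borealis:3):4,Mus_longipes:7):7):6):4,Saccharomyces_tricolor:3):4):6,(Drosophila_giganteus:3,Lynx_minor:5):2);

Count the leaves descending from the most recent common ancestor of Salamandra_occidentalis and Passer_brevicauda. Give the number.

The MRCA of Salamandra_occidentalis and Passer_brevicauda is the node subtending ((Kluyveromyces_palustris,(Sorghum_fluviatilis,((((Formica_sylvestris,Cuon_arenarius),Callithrix_sapiens),(Salmo_rubra,Canis_niger)),(((Zea_rubra,Yersinia_longipes),(Meles_montanus,(Salamandra_occidentalis,Ambystoma_gracilis))),Turdus_minor)))),((Passer_brevicauda,(Escherichia_nanus,((Enhydra_viridis,Avena_borealis),Mus_longipes))),Saccharomyces_tricolor)).
That clade contains 19 terminal taxa: Ambystoma_gracilis, Avena_borealis, Callithrix_sapiens, Canis_niger, Cuon_arenarius, Enhydra_viridis, Escherichia_nanus, Formica_sylvestris, Kluyveromyces_palustris, Meles_montanus, Mus_longipes, Passer_brevicauda, Saccharomyces_tricolor, Salamandra_occidentalis, Salmo_rubra, Sorghum_fluviatilis, Turdus_minor, Yersinia_longipes, Zea_rubra.

19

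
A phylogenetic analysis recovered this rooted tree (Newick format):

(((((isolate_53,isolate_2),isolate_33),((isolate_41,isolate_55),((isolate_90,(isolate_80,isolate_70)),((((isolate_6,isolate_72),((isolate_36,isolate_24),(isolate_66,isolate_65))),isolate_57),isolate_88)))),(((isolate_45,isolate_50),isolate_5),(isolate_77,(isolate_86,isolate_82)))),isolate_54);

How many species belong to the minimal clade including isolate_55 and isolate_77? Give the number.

22

The MRCA of isolate_55 and isolate_77 is the node subtending ((((isolate_53,isolate_2),isolate_33),((isolate_41,isolate_55),((isolate_90,(isolate_80,isolate_70)),((((isolate_6,isolate_72),((isolate_36,isolate_24),(isolate_66,isolate_65))),isolate_57),isolate_88)))),(((isolate_45,isolate_50),isolate_5),(isolate_77,(isolate_86,isolate_82)))).
That clade contains 22 terminal taxa: isolate_2, isolate_24, isolate_33, isolate_36, isolate_41, isolate_45, isolate_5, isolate_50, isolate_53, isolate_55, isolate_57, isolate_6, isolate_65, isolate_66, isolate_70, isolate_72, isolate_77, isolate_80, isolate_82, isolate_86, isolate_88, isolate_90.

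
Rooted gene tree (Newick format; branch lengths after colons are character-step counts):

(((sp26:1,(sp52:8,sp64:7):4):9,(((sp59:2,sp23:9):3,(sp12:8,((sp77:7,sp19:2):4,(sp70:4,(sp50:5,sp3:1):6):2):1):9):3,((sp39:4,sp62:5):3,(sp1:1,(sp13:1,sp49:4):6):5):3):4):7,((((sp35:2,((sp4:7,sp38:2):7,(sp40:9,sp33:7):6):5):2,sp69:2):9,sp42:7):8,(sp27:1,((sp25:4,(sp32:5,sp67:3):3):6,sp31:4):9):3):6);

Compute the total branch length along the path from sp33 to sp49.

72

The path runs sp33 → … → MRCA → … → sp49; the MRCA is the root of the tree.
Branch lengths along that path: 7 + 6 + 5 + 2 + 9 + 8 + 6 + 7 + 4 + 3 + 5 + 6 + 4 = 72.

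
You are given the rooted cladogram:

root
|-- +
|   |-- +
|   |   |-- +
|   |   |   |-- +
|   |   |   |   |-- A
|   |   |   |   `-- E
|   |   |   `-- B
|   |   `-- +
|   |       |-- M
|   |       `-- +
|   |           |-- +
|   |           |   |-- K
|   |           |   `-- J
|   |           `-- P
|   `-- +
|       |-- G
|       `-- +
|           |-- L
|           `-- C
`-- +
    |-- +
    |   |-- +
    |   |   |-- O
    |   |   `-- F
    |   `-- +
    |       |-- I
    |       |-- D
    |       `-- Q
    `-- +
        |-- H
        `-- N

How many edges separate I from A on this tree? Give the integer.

The MRCA of I and A is the root of the tree.
From I up to that node: 4 branches. From A up to the same node: 5 branches. Total: 4 + 5 = 9.

9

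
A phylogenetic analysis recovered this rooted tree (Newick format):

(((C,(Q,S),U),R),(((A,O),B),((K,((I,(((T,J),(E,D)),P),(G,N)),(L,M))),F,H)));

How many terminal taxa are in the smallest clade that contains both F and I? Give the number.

13

The MRCA of F and I is the node subtending ((K,((I,(((T,J),(E,D)),P),(G,N)),(L,M))),F,H).
That clade contains 13 terminal taxa: D, E, F, G, H, I, J, K, L, M, N, P, T.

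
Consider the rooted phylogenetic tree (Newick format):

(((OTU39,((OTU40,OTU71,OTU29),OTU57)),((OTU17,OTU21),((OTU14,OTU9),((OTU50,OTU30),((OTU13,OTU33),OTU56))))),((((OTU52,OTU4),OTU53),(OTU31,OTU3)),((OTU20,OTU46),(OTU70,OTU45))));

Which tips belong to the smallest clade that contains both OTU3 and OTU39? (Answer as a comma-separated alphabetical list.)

OTU13, OTU14, OTU17, OTU20, OTU21, OTU29, OTU3, OTU30, OTU31, OTU33, OTU39, OTU4, OTU40, OTU45, OTU46, OTU50, OTU52, OTU53, OTU56, OTU57, OTU70, OTU71, OTU9

Tracing OTU3: it sits inside (OTU31,OTU3).
Tracing OTU39: it sits inside (OTU39,((OTU40,OTU71,OTU29),OTU57)).
The smallest clade enclosing both is the whole tree (their MRCA is the root), so the answer is all 23 tips in alphabetical order.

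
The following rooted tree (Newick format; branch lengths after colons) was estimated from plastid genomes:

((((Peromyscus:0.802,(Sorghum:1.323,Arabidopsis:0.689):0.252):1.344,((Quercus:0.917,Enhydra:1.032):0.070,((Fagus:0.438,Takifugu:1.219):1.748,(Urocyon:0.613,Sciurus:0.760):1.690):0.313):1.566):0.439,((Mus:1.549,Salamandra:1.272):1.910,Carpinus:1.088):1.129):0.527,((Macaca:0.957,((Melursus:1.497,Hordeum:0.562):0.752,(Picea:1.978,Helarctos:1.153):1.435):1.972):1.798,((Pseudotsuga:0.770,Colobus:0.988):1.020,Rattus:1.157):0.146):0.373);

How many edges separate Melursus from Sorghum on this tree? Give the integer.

The MRCA of Melursus and Sorghum is the root of the tree.
From Melursus up to that node: 5 branches. From Sorghum up to the same node: 5 branches. Total: 5 + 5 = 10.

10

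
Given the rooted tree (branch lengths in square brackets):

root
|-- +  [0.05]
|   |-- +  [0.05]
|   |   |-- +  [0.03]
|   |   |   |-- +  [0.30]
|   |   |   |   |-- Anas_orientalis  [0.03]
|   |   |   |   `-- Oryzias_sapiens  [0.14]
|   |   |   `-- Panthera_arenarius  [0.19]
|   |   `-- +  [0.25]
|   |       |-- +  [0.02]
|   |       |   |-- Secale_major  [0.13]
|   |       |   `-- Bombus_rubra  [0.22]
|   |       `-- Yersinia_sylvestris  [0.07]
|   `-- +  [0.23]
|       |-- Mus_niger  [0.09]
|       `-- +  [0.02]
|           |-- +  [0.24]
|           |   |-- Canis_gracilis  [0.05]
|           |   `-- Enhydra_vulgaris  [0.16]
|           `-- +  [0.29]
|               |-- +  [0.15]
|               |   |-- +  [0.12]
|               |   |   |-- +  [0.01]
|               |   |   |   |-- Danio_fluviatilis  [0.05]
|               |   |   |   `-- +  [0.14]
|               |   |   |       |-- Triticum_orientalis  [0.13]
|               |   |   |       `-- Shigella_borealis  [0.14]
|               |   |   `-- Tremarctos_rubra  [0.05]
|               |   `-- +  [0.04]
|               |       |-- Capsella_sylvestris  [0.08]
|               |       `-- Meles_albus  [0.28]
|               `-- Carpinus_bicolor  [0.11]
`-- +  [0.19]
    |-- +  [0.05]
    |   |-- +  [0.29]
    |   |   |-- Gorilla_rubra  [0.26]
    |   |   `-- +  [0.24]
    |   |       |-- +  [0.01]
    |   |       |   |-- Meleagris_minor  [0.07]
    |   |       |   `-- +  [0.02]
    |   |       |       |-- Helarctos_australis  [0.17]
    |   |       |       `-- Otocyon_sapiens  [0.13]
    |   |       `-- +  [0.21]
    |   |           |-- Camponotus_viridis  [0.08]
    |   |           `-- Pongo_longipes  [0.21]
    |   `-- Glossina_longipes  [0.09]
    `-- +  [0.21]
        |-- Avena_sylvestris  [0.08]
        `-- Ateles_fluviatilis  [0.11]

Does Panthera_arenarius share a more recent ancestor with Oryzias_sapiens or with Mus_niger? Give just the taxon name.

Oryzias_sapiens

The MRCA of Panthera_arenarius and Oryzias_sapiens subtends ((Anas_orientalis,Oryzias_sapiens),Panthera_arenarius) (3 taxa).
The MRCA of Panthera_arenarius and Mus_niger subtends ((((Anas_orientalis,Oryzias_sapiens),Panthera_arenarius),((Secale_major,Bombus_rubra),Yersinia_sylvestris)),(Mus_niger,((Canis_gracilis,Enhydra_vulgaris),((((Danio_fluviatilis,(Triticum_orientalis,Shigella_borealis)),Tremarctos_rubra),(Capsella_sylvestris,Meles_albus)),Carpinus_bicolor)))) (16 taxa).
The first is nested inside the second, so Panthera_arenarius shares a more recent common ancestor with Oryzias_sapiens.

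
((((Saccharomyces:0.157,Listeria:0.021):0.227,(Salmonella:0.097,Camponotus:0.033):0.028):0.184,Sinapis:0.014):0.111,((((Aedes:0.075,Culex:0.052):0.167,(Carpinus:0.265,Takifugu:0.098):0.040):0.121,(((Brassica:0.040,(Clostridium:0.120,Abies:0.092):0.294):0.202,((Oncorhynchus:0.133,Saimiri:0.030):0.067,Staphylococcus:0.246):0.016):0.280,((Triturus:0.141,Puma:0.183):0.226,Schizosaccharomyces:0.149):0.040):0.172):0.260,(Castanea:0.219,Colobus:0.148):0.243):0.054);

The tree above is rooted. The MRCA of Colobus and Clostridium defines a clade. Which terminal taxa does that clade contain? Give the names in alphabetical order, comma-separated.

Abies, Aedes, Brassica, Carpinus, Castanea, Clostridium, Colobus, Culex, Oncorhynchus, Puma, Saimiri, Schizosaccharomyces, Staphylococcus, Takifugu, Triturus

Tracing Colobus: it sits inside (Castanea,Colobus).
Tracing Clostridium: it sits inside (Clostridium,Abies).
The smallest clade enclosing both is ((((Aedes,Culex),(Carpinus,Takifugu)),(((Brassica,(Clostridium,Abies)),((Oncorhynchus,Saimiri),Staphylococcus)),((Triturus,Puma),Schizosaccharomyces))),(Castanea,Colobus)); the answer is its 15 terminal taxa in alphabetical order.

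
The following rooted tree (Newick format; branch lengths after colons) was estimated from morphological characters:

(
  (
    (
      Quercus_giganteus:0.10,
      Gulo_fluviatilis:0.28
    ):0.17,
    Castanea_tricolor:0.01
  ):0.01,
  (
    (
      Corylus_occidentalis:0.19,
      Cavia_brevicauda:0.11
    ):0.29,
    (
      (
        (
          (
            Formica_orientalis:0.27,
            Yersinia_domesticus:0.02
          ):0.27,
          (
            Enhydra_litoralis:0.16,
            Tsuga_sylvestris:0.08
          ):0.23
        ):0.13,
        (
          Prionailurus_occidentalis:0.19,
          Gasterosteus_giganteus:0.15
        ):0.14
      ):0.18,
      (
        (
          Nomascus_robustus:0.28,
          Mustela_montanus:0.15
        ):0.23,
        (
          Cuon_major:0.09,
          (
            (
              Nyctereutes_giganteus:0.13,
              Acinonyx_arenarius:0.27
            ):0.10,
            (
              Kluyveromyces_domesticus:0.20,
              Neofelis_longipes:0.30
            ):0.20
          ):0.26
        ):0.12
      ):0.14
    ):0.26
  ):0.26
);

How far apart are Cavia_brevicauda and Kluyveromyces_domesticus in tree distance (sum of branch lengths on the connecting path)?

1.58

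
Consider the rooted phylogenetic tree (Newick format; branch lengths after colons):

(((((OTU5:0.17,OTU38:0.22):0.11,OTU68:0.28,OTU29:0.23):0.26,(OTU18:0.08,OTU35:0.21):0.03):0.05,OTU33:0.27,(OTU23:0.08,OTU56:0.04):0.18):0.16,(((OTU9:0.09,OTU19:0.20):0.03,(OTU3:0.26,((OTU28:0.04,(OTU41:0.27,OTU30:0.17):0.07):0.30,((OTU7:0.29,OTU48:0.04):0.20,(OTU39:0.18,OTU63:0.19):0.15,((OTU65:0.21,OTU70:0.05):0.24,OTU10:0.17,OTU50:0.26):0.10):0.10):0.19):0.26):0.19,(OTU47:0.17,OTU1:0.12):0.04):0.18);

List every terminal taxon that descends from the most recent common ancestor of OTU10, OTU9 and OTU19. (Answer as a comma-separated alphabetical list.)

Tracing OTU10: it sits inside ((OTU65,OTU70),OTU10,OTU50).
Tracing OTU9: it sits inside (OTU9,OTU19).
Tracing OTU19: it sits inside (OTU9,OTU19).
The smallest clade enclosing all 3 is ((OTU9,OTU19),(OTU3,((OTU28,(OTU41,OTU30)),((OTU7,OTU48),(OTU39,OTU63),((OTU65,OTU70),OTU10,OTU50))))); the answer is its 14 terminal taxa in alphabetical order.

OTU10, OTU19, OTU28, OTU3, OTU30, OTU39, OTU41, OTU48, OTU50, OTU63, OTU65, OTU7, OTU70, OTU9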